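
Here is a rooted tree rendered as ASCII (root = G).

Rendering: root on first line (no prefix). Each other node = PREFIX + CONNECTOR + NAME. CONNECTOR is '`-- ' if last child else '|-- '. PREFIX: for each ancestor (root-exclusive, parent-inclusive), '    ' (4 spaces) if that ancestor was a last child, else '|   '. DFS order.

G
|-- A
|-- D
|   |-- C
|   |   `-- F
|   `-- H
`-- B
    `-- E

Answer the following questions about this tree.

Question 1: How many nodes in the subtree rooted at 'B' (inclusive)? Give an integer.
Subtree rooted at B contains: B, E
Count = 2

Answer: 2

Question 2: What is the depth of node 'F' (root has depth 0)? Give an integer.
Answer: 3

Derivation:
Path from root to F: G -> D -> C -> F
Depth = number of edges = 3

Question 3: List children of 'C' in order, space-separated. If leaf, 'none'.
Node C's children (from adjacency): F

Answer: F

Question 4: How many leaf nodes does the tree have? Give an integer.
Leaves (nodes with no children): A, E, F, H

Answer: 4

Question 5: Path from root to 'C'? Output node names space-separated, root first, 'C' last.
Answer: G D C

Derivation:
Walk down from root: G -> D -> C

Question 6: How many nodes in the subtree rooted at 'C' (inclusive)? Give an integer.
Subtree rooted at C contains: C, F
Count = 2

Answer: 2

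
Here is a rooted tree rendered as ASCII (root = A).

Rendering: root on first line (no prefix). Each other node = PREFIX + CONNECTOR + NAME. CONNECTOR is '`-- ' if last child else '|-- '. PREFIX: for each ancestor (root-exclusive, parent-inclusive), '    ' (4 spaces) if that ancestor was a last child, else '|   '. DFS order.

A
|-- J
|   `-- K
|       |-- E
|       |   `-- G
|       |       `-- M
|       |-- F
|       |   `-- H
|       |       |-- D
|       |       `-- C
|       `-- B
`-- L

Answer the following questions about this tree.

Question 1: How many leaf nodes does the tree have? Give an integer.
Leaves (nodes with no children): B, C, D, L, M

Answer: 5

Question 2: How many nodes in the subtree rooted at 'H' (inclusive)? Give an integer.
Subtree rooted at H contains: C, D, H
Count = 3

Answer: 3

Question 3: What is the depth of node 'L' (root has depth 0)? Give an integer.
Answer: 1

Derivation:
Path from root to L: A -> L
Depth = number of edges = 1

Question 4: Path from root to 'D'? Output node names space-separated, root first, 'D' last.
Walk down from root: A -> J -> K -> F -> H -> D

Answer: A J K F H D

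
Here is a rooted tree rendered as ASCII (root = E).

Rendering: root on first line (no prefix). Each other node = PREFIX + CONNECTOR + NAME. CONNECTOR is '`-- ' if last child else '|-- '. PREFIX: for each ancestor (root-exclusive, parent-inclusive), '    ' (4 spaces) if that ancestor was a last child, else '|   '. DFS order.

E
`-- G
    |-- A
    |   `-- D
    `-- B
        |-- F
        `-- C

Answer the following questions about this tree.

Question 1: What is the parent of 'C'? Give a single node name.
Answer: B

Derivation:
Scan adjacency: C appears as child of B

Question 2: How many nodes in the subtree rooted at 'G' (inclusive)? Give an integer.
Subtree rooted at G contains: A, B, C, D, F, G
Count = 6

Answer: 6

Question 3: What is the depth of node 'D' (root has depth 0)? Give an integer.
Answer: 3

Derivation:
Path from root to D: E -> G -> A -> D
Depth = number of edges = 3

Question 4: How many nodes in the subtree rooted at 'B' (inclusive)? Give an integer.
Answer: 3

Derivation:
Subtree rooted at B contains: B, C, F
Count = 3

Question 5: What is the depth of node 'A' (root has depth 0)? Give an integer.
Answer: 2

Derivation:
Path from root to A: E -> G -> A
Depth = number of edges = 2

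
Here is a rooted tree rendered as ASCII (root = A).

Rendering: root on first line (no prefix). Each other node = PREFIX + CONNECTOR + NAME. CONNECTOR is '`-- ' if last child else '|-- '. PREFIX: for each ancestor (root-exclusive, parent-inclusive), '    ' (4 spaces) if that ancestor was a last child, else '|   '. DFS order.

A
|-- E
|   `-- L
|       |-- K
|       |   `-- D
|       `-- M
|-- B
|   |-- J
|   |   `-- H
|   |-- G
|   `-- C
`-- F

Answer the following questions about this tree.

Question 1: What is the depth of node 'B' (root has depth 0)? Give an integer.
Answer: 1

Derivation:
Path from root to B: A -> B
Depth = number of edges = 1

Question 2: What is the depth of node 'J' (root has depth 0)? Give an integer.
Answer: 2

Derivation:
Path from root to J: A -> B -> J
Depth = number of edges = 2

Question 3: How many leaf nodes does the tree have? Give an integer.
Leaves (nodes with no children): C, D, F, G, H, M

Answer: 6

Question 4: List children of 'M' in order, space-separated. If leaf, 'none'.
Answer: none

Derivation:
Node M's children (from adjacency): (leaf)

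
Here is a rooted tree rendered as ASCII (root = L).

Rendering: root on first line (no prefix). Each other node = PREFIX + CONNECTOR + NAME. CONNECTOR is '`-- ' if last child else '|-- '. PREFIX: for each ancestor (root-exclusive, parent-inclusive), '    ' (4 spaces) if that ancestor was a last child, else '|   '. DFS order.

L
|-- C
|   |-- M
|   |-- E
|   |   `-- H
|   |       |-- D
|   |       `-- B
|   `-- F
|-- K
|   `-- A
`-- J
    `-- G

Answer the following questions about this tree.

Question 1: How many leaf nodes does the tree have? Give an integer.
Answer: 6

Derivation:
Leaves (nodes with no children): A, B, D, F, G, M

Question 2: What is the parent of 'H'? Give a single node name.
Answer: E

Derivation:
Scan adjacency: H appears as child of E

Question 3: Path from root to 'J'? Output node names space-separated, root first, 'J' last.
Walk down from root: L -> J

Answer: L J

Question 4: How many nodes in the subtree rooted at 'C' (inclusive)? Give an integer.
Answer: 7

Derivation:
Subtree rooted at C contains: B, C, D, E, F, H, M
Count = 7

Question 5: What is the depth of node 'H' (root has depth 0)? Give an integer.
Path from root to H: L -> C -> E -> H
Depth = number of edges = 3

Answer: 3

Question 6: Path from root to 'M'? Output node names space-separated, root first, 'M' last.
Walk down from root: L -> C -> M

Answer: L C M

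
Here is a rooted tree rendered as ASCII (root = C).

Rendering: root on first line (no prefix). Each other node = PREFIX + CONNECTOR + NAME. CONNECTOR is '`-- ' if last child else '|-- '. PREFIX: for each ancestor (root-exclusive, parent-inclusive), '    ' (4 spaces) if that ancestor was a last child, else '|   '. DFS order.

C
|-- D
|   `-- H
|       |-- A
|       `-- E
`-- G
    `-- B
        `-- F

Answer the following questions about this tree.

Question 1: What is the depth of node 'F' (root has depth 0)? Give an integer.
Path from root to F: C -> G -> B -> F
Depth = number of edges = 3

Answer: 3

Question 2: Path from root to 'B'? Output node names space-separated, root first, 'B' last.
Answer: C G B

Derivation:
Walk down from root: C -> G -> B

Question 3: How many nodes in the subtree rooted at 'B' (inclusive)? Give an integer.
Subtree rooted at B contains: B, F
Count = 2

Answer: 2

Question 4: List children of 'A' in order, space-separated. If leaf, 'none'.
Answer: none

Derivation:
Node A's children (from adjacency): (leaf)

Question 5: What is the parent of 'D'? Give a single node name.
Answer: C

Derivation:
Scan adjacency: D appears as child of C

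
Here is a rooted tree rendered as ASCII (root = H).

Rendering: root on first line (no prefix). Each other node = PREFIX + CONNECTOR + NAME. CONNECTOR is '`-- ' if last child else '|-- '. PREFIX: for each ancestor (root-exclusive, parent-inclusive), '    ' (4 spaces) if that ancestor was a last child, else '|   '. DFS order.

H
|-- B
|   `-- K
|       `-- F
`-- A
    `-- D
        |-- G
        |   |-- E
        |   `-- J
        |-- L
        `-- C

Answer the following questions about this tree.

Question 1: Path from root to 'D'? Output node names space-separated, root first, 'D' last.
Walk down from root: H -> A -> D

Answer: H A D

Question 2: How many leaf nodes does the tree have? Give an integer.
Leaves (nodes with no children): C, E, F, J, L

Answer: 5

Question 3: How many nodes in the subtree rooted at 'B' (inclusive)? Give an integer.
Subtree rooted at B contains: B, F, K
Count = 3

Answer: 3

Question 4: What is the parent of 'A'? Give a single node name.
Scan adjacency: A appears as child of H

Answer: H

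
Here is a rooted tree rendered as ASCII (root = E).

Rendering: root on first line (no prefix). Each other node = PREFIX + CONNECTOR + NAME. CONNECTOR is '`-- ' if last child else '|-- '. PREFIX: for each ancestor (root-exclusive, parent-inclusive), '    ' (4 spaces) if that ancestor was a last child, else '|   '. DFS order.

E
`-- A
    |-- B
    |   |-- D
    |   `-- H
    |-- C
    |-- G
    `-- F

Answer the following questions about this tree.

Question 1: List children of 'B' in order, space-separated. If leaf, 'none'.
Node B's children (from adjacency): D, H

Answer: D H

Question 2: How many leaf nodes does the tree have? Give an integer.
Leaves (nodes with no children): C, D, F, G, H

Answer: 5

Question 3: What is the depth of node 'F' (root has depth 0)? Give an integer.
Path from root to F: E -> A -> F
Depth = number of edges = 2

Answer: 2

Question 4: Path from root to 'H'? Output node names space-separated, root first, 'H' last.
Walk down from root: E -> A -> B -> H

Answer: E A B H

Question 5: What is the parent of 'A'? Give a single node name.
Answer: E

Derivation:
Scan adjacency: A appears as child of E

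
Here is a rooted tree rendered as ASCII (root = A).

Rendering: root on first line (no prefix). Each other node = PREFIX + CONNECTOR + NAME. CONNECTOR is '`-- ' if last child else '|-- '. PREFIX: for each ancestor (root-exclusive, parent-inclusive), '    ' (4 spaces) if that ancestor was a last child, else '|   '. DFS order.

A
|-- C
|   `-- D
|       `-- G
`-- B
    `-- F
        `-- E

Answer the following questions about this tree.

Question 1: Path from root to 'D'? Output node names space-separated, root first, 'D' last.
Answer: A C D

Derivation:
Walk down from root: A -> C -> D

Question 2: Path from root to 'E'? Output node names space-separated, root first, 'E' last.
Walk down from root: A -> B -> F -> E

Answer: A B F E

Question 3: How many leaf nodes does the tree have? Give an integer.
Answer: 2

Derivation:
Leaves (nodes with no children): E, G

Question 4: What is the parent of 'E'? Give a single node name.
Scan adjacency: E appears as child of F

Answer: F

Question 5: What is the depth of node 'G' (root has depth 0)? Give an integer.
Answer: 3

Derivation:
Path from root to G: A -> C -> D -> G
Depth = number of edges = 3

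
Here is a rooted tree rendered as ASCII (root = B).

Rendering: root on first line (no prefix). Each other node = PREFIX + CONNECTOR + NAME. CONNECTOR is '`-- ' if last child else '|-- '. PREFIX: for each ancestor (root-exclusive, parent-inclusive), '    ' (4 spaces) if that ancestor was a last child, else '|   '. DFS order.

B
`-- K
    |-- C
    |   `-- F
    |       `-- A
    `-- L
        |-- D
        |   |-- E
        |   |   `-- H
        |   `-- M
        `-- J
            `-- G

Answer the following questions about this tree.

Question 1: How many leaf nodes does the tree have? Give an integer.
Answer: 4

Derivation:
Leaves (nodes with no children): A, G, H, M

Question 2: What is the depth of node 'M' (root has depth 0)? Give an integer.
Answer: 4

Derivation:
Path from root to M: B -> K -> L -> D -> M
Depth = number of edges = 4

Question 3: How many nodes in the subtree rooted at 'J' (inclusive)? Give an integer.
Answer: 2

Derivation:
Subtree rooted at J contains: G, J
Count = 2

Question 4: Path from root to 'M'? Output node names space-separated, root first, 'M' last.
Walk down from root: B -> K -> L -> D -> M

Answer: B K L D M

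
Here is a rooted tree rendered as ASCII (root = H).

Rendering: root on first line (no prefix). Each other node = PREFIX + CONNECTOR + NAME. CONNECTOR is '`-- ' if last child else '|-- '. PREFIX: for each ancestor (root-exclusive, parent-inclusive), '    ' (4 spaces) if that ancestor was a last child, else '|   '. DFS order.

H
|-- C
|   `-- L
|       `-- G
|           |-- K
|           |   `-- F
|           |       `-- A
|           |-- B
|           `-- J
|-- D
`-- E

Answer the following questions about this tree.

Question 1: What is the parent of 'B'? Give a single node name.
Scan adjacency: B appears as child of G

Answer: G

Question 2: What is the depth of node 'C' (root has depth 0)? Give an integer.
Answer: 1

Derivation:
Path from root to C: H -> C
Depth = number of edges = 1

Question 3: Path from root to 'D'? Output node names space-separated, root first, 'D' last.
Walk down from root: H -> D

Answer: H D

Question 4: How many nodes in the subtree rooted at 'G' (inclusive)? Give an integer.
Answer: 6

Derivation:
Subtree rooted at G contains: A, B, F, G, J, K
Count = 6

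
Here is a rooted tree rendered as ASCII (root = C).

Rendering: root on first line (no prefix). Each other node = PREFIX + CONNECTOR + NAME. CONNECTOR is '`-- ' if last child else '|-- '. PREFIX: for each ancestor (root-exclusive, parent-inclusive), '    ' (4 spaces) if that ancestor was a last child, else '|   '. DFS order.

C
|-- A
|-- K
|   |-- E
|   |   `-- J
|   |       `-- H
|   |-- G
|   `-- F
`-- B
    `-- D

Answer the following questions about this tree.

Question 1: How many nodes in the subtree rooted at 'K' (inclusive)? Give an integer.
Subtree rooted at K contains: E, F, G, H, J, K
Count = 6

Answer: 6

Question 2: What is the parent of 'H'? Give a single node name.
Scan adjacency: H appears as child of J

Answer: J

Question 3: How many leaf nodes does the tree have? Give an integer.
Leaves (nodes with no children): A, D, F, G, H

Answer: 5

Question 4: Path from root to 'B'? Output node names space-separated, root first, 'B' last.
Answer: C B

Derivation:
Walk down from root: C -> B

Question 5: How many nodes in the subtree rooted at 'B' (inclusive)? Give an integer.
Subtree rooted at B contains: B, D
Count = 2

Answer: 2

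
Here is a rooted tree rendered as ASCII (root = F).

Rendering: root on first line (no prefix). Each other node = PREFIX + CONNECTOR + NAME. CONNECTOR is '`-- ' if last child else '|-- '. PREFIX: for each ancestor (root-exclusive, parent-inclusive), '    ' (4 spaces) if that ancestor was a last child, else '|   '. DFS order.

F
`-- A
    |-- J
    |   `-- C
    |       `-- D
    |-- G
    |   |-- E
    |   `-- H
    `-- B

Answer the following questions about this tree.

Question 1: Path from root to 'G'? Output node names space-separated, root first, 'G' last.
Walk down from root: F -> A -> G

Answer: F A G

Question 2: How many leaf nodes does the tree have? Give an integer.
Leaves (nodes with no children): B, D, E, H

Answer: 4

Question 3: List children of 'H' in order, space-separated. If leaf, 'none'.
Answer: none

Derivation:
Node H's children (from adjacency): (leaf)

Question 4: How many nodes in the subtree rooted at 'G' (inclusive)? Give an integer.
Subtree rooted at G contains: E, G, H
Count = 3

Answer: 3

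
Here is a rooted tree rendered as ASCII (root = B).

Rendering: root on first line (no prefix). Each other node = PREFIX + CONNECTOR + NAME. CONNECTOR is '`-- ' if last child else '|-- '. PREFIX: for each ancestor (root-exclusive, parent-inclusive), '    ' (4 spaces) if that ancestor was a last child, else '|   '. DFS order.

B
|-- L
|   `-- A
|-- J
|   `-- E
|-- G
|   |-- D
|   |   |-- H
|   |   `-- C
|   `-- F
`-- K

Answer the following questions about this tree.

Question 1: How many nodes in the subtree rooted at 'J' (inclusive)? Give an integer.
Answer: 2

Derivation:
Subtree rooted at J contains: E, J
Count = 2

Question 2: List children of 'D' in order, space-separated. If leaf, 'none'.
Answer: H C

Derivation:
Node D's children (from adjacency): H, C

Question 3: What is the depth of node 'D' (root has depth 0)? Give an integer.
Path from root to D: B -> G -> D
Depth = number of edges = 2

Answer: 2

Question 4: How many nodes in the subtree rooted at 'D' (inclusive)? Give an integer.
Answer: 3

Derivation:
Subtree rooted at D contains: C, D, H
Count = 3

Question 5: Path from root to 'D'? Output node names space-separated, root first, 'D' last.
Answer: B G D

Derivation:
Walk down from root: B -> G -> D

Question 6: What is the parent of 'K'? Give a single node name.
Scan adjacency: K appears as child of B

Answer: B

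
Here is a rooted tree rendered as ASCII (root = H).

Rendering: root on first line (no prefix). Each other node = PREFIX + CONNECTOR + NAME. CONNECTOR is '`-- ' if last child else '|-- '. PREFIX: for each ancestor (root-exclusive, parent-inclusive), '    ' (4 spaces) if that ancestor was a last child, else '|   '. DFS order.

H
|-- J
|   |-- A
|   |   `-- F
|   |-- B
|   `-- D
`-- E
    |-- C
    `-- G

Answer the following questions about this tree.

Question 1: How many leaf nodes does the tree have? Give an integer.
Answer: 5

Derivation:
Leaves (nodes with no children): B, C, D, F, G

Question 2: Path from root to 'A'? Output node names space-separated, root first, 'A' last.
Walk down from root: H -> J -> A

Answer: H J A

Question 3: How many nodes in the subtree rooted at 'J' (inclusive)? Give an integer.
Subtree rooted at J contains: A, B, D, F, J
Count = 5

Answer: 5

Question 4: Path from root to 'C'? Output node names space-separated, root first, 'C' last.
Answer: H E C

Derivation:
Walk down from root: H -> E -> C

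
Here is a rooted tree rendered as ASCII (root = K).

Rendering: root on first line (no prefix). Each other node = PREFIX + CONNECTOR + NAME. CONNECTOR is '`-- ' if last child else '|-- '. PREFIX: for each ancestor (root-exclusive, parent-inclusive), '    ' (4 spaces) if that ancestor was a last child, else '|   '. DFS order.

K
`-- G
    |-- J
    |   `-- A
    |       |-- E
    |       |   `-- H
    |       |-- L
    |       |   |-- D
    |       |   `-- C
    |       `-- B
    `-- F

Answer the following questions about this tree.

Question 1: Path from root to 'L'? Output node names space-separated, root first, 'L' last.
Walk down from root: K -> G -> J -> A -> L

Answer: K G J A L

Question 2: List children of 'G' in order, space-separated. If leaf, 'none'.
Node G's children (from adjacency): J, F

Answer: J F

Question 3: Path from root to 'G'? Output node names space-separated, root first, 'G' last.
Answer: K G

Derivation:
Walk down from root: K -> G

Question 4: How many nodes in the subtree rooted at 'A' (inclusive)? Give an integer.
Answer: 7

Derivation:
Subtree rooted at A contains: A, B, C, D, E, H, L
Count = 7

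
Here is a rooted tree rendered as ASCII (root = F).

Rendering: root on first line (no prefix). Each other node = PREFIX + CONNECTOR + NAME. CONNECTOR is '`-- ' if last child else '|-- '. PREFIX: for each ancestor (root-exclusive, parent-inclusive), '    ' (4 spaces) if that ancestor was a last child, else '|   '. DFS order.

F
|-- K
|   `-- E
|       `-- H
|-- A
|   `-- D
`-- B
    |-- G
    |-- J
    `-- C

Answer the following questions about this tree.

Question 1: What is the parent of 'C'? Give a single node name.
Answer: B

Derivation:
Scan adjacency: C appears as child of B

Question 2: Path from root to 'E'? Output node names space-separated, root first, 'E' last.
Walk down from root: F -> K -> E

Answer: F K E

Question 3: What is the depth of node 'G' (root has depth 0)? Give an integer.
Answer: 2

Derivation:
Path from root to G: F -> B -> G
Depth = number of edges = 2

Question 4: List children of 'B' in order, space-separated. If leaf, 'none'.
Answer: G J C

Derivation:
Node B's children (from adjacency): G, J, C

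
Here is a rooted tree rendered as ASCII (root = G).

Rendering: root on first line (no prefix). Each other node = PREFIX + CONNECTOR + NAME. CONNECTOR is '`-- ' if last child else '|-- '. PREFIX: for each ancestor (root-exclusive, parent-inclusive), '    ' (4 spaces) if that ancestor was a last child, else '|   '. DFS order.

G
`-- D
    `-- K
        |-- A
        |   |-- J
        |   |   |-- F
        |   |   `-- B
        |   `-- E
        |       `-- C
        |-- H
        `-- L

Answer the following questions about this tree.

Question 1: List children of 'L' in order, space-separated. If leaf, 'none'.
Answer: none

Derivation:
Node L's children (from adjacency): (leaf)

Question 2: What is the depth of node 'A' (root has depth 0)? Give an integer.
Answer: 3

Derivation:
Path from root to A: G -> D -> K -> A
Depth = number of edges = 3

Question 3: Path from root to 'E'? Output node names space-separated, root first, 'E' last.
Answer: G D K A E

Derivation:
Walk down from root: G -> D -> K -> A -> E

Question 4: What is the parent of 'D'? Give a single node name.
Scan adjacency: D appears as child of G

Answer: G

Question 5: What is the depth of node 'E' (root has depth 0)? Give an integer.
Answer: 4

Derivation:
Path from root to E: G -> D -> K -> A -> E
Depth = number of edges = 4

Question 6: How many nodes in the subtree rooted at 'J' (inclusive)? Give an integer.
Subtree rooted at J contains: B, F, J
Count = 3

Answer: 3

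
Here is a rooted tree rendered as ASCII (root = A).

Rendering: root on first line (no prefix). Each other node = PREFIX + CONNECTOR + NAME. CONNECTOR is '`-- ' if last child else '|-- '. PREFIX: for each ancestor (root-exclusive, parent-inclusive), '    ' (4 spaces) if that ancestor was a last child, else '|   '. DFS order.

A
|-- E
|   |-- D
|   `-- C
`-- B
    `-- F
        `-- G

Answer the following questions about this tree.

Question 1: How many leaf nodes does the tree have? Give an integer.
Answer: 3

Derivation:
Leaves (nodes with no children): C, D, G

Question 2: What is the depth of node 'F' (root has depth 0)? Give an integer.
Answer: 2

Derivation:
Path from root to F: A -> B -> F
Depth = number of edges = 2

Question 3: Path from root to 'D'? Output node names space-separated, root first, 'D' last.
Answer: A E D

Derivation:
Walk down from root: A -> E -> D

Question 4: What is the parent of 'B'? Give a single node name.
Scan adjacency: B appears as child of A

Answer: A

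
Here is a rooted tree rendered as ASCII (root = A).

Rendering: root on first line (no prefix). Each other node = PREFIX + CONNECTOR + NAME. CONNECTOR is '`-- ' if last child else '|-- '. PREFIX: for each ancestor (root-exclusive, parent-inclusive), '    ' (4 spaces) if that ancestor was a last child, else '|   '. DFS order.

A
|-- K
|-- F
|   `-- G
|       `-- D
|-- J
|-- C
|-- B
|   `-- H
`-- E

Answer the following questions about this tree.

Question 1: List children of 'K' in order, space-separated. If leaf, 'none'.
Answer: none

Derivation:
Node K's children (from adjacency): (leaf)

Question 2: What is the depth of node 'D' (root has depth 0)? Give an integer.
Answer: 3

Derivation:
Path from root to D: A -> F -> G -> D
Depth = number of edges = 3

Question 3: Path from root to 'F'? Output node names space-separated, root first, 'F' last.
Answer: A F

Derivation:
Walk down from root: A -> F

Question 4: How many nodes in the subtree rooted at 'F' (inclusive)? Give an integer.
Subtree rooted at F contains: D, F, G
Count = 3

Answer: 3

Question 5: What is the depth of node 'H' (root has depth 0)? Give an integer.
Path from root to H: A -> B -> H
Depth = number of edges = 2

Answer: 2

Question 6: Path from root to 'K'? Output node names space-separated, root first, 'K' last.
Walk down from root: A -> K

Answer: A K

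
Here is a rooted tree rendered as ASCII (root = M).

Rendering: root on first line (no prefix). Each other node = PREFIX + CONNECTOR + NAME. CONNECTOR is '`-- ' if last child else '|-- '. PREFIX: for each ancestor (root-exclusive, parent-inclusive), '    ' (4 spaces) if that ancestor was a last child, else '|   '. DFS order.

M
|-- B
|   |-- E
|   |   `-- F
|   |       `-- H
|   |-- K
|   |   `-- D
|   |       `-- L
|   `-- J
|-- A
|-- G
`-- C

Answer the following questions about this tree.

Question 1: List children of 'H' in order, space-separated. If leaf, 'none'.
Answer: none

Derivation:
Node H's children (from adjacency): (leaf)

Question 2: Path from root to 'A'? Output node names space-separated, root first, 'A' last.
Answer: M A

Derivation:
Walk down from root: M -> A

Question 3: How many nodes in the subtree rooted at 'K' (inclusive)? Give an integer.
Subtree rooted at K contains: D, K, L
Count = 3

Answer: 3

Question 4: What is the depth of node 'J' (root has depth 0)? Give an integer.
Path from root to J: M -> B -> J
Depth = number of edges = 2

Answer: 2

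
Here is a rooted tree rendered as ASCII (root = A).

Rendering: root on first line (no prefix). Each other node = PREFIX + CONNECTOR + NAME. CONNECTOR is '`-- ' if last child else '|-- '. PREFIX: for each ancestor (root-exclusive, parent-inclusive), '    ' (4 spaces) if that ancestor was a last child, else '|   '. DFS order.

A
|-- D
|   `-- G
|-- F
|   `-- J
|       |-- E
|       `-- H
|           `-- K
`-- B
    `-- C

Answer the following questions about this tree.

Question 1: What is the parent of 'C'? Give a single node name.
Answer: B

Derivation:
Scan adjacency: C appears as child of B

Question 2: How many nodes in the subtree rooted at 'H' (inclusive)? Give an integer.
Answer: 2

Derivation:
Subtree rooted at H contains: H, K
Count = 2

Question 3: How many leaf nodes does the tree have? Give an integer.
Answer: 4

Derivation:
Leaves (nodes with no children): C, E, G, K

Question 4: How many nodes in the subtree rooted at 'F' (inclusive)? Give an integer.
Subtree rooted at F contains: E, F, H, J, K
Count = 5

Answer: 5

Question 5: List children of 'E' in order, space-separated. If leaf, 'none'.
Node E's children (from adjacency): (leaf)

Answer: none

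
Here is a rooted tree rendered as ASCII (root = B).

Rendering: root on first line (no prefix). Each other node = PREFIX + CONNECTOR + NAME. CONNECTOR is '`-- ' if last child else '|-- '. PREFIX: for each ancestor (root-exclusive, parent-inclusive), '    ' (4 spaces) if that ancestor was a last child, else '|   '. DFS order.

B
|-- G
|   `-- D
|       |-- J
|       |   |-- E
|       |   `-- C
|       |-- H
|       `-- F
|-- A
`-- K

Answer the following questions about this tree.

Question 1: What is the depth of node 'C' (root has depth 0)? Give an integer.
Answer: 4

Derivation:
Path from root to C: B -> G -> D -> J -> C
Depth = number of edges = 4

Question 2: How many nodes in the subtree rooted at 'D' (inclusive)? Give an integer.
Answer: 6

Derivation:
Subtree rooted at D contains: C, D, E, F, H, J
Count = 6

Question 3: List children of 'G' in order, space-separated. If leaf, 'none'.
Node G's children (from adjacency): D

Answer: D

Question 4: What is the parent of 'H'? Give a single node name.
Answer: D

Derivation:
Scan adjacency: H appears as child of D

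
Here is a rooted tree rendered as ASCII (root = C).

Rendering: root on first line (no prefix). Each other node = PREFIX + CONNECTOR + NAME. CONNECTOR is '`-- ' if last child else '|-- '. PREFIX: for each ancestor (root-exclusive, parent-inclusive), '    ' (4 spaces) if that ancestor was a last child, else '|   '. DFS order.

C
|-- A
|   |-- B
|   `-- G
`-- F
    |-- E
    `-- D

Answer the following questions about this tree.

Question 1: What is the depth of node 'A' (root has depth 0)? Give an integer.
Answer: 1

Derivation:
Path from root to A: C -> A
Depth = number of edges = 1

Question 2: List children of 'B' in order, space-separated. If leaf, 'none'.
Node B's children (from adjacency): (leaf)

Answer: none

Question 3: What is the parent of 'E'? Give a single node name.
Scan adjacency: E appears as child of F

Answer: F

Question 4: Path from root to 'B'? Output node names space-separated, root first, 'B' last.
Answer: C A B

Derivation:
Walk down from root: C -> A -> B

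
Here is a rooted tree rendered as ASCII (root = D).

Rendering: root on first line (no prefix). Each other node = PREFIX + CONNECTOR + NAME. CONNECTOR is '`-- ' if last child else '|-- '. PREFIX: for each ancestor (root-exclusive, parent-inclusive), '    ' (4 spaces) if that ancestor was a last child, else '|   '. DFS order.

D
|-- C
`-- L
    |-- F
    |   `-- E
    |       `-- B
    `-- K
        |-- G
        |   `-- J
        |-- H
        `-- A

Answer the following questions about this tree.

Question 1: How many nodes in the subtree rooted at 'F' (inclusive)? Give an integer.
Answer: 3

Derivation:
Subtree rooted at F contains: B, E, F
Count = 3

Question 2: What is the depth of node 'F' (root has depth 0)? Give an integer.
Answer: 2

Derivation:
Path from root to F: D -> L -> F
Depth = number of edges = 2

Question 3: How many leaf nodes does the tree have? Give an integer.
Answer: 5

Derivation:
Leaves (nodes with no children): A, B, C, H, J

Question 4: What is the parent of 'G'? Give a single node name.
Scan adjacency: G appears as child of K

Answer: K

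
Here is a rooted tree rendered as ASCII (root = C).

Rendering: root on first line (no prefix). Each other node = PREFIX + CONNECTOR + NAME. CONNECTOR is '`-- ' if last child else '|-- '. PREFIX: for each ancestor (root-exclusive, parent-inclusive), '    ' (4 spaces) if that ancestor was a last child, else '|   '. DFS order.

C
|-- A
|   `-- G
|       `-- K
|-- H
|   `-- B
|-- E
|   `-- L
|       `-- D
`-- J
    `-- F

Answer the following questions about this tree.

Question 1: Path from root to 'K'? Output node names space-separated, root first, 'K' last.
Answer: C A G K

Derivation:
Walk down from root: C -> A -> G -> K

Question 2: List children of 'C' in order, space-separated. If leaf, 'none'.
Answer: A H E J

Derivation:
Node C's children (from adjacency): A, H, E, J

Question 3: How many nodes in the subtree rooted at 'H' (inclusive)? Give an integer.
Subtree rooted at H contains: B, H
Count = 2

Answer: 2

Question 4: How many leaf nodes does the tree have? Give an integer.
Leaves (nodes with no children): B, D, F, K

Answer: 4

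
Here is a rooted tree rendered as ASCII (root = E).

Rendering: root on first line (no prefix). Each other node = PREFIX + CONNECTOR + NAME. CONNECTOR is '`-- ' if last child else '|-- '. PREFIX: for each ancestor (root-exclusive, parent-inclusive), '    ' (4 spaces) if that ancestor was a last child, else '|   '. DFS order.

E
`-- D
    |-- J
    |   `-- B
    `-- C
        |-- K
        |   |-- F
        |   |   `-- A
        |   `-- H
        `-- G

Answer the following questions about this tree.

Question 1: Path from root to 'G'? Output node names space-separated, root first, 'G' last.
Answer: E D C G

Derivation:
Walk down from root: E -> D -> C -> G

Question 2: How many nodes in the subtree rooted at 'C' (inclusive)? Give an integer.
Subtree rooted at C contains: A, C, F, G, H, K
Count = 6

Answer: 6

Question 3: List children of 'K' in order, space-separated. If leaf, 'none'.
Node K's children (from adjacency): F, H

Answer: F H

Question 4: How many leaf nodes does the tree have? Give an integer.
Leaves (nodes with no children): A, B, G, H

Answer: 4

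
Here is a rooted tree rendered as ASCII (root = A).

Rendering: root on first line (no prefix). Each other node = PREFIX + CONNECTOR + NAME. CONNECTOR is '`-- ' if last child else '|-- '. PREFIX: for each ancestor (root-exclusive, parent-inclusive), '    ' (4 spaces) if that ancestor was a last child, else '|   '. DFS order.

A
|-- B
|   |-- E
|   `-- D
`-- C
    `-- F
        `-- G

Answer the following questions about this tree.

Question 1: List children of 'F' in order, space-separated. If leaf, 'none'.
Node F's children (from adjacency): G

Answer: G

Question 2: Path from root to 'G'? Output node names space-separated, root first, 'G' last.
Walk down from root: A -> C -> F -> G

Answer: A C F G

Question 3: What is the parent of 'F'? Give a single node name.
Scan adjacency: F appears as child of C

Answer: C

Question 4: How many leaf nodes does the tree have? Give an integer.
Answer: 3

Derivation:
Leaves (nodes with no children): D, E, G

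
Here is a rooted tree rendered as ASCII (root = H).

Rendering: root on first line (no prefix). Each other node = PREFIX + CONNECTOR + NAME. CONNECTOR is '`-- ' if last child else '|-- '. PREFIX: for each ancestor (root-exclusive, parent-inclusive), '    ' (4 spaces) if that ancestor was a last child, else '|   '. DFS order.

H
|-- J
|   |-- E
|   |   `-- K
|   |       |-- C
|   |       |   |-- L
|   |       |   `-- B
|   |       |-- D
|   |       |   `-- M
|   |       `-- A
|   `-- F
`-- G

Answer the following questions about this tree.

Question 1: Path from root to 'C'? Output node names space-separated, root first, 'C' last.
Walk down from root: H -> J -> E -> K -> C

Answer: H J E K C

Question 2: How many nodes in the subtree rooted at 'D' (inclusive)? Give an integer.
Subtree rooted at D contains: D, M
Count = 2

Answer: 2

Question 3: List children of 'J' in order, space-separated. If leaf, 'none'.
Answer: E F

Derivation:
Node J's children (from adjacency): E, F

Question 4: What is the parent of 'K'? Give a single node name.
Scan adjacency: K appears as child of E

Answer: E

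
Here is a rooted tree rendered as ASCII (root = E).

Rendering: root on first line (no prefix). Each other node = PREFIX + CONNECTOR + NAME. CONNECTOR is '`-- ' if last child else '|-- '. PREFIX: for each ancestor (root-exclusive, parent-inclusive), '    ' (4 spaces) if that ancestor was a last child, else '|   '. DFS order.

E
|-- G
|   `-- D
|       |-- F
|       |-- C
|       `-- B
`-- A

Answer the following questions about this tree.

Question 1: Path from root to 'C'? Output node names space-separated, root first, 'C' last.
Answer: E G D C

Derivation:
Walk down from root: E -> G -> D -> C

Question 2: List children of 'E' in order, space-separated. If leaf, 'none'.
Answer: G A

Derivation:
Node E's children (from adjacency): G, A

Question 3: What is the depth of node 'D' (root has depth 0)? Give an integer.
Path from root to D: E -> G -> D
Depth = number of edges = 2

Answer: 2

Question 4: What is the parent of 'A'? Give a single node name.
Scan adjacency: A appears as child of E

Answer: E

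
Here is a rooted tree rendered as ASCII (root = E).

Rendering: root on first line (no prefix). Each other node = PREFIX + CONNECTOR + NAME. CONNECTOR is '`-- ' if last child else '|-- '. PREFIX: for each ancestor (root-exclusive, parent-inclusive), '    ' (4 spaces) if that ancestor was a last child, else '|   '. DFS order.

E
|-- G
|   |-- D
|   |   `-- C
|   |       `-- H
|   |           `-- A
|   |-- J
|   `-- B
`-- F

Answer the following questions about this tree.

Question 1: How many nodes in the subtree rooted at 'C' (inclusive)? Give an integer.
Subtree rooted at C contains: A, C, H
Count = 3

Answer: 3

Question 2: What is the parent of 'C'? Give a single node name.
Scan adjacency: C appears as child of D

Answer: D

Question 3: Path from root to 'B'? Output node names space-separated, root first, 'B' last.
Walk down from root: E -> G -> B

Answer: E G B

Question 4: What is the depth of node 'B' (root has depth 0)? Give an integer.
Answer: 2

Derivation:
Path from root to B: E -> G -> B
Depth = number of edges = 2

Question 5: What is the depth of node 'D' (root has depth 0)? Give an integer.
Path from root to D: E -> G -> D
Depth = number of edges = 2

Answer: 2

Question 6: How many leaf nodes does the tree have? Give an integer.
Leaves (nodes with no children): A, B, F, J

Answer: 4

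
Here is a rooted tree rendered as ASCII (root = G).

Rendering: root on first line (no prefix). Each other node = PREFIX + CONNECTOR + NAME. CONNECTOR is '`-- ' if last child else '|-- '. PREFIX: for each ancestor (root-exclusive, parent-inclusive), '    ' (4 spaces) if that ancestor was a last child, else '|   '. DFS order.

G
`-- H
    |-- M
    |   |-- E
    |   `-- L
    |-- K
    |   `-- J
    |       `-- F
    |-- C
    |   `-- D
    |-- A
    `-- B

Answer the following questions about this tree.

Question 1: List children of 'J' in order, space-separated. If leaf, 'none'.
Node J's children (from adjacency): F

Answer: F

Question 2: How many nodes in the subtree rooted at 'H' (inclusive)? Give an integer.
Subtree rooted at H contains: A, B, C, D, E, F, H, J, K, L, M
Count = 11

Answer: 11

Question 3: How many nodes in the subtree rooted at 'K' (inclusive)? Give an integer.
Answer: 3

Derivation:
Subtree rooted at K contains: F, J, K
Count = 3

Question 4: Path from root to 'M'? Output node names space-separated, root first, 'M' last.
Answer: G H M

Derivation:
Walk down from root: G -> H -> M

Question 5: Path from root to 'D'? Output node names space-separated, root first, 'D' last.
Walk down from root: G -> H -> C -> D

Answer: G H C D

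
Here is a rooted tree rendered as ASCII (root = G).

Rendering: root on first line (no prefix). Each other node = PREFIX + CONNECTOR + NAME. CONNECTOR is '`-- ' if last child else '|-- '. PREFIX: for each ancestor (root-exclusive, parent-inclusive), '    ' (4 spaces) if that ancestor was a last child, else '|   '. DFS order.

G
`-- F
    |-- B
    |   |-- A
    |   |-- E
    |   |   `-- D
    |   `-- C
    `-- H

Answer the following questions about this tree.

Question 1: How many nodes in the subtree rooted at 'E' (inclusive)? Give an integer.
Subtree rooted at E contains: D, E
Count = 2

Answer: 2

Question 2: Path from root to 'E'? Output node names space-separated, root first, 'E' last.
Answer: G F B E

Derivation:
Walk down from root: G -> F -> B -> E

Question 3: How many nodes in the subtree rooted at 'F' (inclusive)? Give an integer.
Subtree rooted at F contains: A, B, C, D, E, F, H
Count = 7

Answer: 7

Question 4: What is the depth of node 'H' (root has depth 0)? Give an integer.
Path from root to H: G -> F -> H
Depth = number of edges = 2

Answer: 2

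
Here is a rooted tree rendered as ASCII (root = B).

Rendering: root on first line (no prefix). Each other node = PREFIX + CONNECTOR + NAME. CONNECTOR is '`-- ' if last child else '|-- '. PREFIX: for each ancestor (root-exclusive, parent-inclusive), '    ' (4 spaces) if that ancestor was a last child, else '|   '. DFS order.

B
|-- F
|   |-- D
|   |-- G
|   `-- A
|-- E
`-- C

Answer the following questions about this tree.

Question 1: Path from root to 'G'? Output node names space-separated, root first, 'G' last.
Answer: B F G

Derivation:
Walk down from root: B -> F -> G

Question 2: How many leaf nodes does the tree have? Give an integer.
Answer: 5

Derivation:
Leaves (nodes with no children): A, C, D, E, G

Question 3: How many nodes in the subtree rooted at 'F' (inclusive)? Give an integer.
Subtree rooted at F contains: A, D, F, G
Count = 4

Answer: 4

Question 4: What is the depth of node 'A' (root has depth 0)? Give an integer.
Answer: 2

Derivation:
Path from root to A: B -> F -> A
Depth = number of edges = 2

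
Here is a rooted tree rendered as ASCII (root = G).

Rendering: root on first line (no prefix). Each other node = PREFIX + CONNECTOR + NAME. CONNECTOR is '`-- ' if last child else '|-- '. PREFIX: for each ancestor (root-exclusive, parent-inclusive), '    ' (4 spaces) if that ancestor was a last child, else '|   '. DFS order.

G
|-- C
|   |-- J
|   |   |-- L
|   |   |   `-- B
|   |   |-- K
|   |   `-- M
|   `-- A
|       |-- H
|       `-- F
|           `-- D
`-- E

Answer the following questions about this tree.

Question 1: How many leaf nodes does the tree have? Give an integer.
Answer: 6

Derivation:
Leaves (nodes with no children): B, D, E, H, K, M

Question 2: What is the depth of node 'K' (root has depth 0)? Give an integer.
Path from root to K: G -> C -> J -> K
Depth = number of edges = 3

Answer: 3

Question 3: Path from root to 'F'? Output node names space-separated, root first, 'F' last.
Walk down from root: G -> C -> A -> F

Answer: G C A F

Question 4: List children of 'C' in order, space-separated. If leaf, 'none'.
Answer: J A

Derivation:
Node C's children (from adjacency): J, A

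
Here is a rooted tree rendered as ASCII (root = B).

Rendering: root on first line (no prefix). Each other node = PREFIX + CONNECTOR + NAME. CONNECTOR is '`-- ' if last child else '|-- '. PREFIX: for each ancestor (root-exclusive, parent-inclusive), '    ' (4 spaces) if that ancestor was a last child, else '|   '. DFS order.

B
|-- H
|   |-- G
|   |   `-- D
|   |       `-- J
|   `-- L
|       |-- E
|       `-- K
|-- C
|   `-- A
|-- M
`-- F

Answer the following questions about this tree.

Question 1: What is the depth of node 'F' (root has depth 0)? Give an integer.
Path from root to F: B -> F
Depth = number of edges = 1

Answer: 1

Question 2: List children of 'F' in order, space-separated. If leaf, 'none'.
Answer: none

Derivation:
Node F's children (from adjacency): (leaf)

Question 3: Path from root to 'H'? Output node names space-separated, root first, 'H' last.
Walk down from root: B -> H

Answer: B H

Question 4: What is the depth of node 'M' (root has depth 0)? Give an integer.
Answer: 1

Derivation:
Path from root to M: B -> M
Depth = number of edges = 1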